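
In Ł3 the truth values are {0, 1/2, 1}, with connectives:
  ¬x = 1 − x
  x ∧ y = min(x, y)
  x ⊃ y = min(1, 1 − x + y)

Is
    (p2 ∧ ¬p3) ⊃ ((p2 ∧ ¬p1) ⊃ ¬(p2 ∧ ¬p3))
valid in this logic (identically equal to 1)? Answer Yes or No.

No

Counterexample: take p1 = 0, p2 = 1, p3 = 0.
¬p3 = ¬0 = 1
p2 ∧ ¬p3 = 1 ∧ 1 = 1
¬p1 = ¬0 = 1
p2 ∧ ¬p1 = 1 ∧ 1 = 1
¬p3 = ¬0 = 1
p2 ∧ ¬p3 = 1 ∧ 1 = 1
¬(p2 ∧ ¬p3) = ¬1 = 0
(p2 ∧ ¬p1) ⊃ ¬(p2 ∧ ¬p3) = 1 ⊃ 0 = 0
(p2 ∧ ¬p3) ⊃ ((p2 ∧ ¬p1) ⊃ ¬(p2 ∧ ¬p3)) = 1 ⊃ 0 = 0
This gives 0 ≠ 1.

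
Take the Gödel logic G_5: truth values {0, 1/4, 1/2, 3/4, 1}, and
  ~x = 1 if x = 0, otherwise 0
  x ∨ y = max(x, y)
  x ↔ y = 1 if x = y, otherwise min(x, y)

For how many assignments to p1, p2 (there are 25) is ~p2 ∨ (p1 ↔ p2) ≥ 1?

9

value 1: 9 assignments (counts)
value 3/4: 2 assignments
value 1/2: 4 assignments
value 1/4: 6 assignments
value 0: 4 assignments
So 9 of the 25 assignments meet the threshold.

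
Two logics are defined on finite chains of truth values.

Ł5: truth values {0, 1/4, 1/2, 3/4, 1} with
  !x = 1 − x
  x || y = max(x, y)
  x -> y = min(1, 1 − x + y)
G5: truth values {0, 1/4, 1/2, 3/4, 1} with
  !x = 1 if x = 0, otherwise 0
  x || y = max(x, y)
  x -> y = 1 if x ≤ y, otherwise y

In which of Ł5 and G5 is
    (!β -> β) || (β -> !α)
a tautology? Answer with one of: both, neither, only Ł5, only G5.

only G5

In Ł5: at α = 1, β = 1/4 the value is 3/4 — not a tautology.
In G5: every assignment gives 1 — tautology.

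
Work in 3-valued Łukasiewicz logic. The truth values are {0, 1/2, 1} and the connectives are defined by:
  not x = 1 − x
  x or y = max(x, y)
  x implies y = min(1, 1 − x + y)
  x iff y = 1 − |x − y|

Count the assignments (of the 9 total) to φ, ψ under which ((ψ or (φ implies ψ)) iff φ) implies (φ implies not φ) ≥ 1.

φ = 0, ψ = 0 ↦ 1  ≥
φ = 0, ψ = 1/2 ↦ 1  ≥
φ = 0, ψ = 1 ↦ 1  ≥
φ = 1/2, ψ = 0 ↦ 1  ≥
φ = 1/2, ψ = 1/2 ↦ 1  ≥
φ = 1/2, ψ = 1 ↦ 1  ≥
φ = 1, ψ = 0 ↦ 1  ≥
φ = 1, ψ = 1/2 ↦ 1/2  <
φ = 1, ψ = 1 ↦ 0  <
So 7 of the 9 assignments meet the threshold.

7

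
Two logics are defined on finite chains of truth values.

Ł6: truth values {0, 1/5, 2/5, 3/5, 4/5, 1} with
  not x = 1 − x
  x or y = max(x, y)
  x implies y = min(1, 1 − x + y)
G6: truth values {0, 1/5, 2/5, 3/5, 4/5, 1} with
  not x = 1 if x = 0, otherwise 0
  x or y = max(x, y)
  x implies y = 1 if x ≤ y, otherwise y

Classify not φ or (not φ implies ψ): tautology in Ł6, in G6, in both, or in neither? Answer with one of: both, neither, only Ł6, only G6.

only G6

In Ł6: at φ = 1/5, ψ = 0 the value is 4/5 — not a tautology.
In G6: every assignment gives 1 — tautology.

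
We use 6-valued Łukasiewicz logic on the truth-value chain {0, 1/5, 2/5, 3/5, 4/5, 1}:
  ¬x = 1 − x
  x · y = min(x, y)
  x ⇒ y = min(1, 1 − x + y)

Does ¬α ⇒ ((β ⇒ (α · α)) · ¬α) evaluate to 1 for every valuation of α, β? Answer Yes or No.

No

Counterexample: take α = 0, β = 1/5.
¬α = ¬0 = 1
α · α = 0 · 0 = 0
β ⇒ (α · α) = 1/5 ⇒ 0 = 4/5
(β ⇒ (α · α)) · ¬α = 4/5 · 1 = 4/5
¬α ⇒ ((β ⇒ (α · α)) · ¬α) = 1 ⇒ 4/5 = 4/5
This gives 4/5 ≠ 1.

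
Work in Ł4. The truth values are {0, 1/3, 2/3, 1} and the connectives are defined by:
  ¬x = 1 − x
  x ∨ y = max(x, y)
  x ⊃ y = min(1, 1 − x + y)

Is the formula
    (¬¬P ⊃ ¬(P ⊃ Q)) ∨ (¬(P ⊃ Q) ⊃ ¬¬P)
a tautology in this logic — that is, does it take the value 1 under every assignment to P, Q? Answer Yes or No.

P = 0, Q = 0 ↦ 1
P = 0, Q = 1/3 ↦ 1
P = 0, Q = 2/3 ↦ 1
P = 0, Q = 1 ↦ 1
P = 1/3, Q = 0 ↦ 1
P = 1/3, Q = 1/3 ↦ 1
P = 1/3, Q = 2/3 ↦ 1
P = 1/3, Q = 1 ↦ 1
P = 2/3, Q = 0 ↦ 1
P = 2/3, Q = 1/3 ↦ 1
P = 2/3, Q = 2/3 ↦ 1
P = 2/3, Q = 1 ↦ 1
P = 1, Q = 0 ↦ 1
P = 1, Q = 1/3 ↦ 1
P = 1, Q = 2/3 ↦ 1
P = 1, Q = 1 ↦ 1
Every assignment gives a value ≥ 1.

Yes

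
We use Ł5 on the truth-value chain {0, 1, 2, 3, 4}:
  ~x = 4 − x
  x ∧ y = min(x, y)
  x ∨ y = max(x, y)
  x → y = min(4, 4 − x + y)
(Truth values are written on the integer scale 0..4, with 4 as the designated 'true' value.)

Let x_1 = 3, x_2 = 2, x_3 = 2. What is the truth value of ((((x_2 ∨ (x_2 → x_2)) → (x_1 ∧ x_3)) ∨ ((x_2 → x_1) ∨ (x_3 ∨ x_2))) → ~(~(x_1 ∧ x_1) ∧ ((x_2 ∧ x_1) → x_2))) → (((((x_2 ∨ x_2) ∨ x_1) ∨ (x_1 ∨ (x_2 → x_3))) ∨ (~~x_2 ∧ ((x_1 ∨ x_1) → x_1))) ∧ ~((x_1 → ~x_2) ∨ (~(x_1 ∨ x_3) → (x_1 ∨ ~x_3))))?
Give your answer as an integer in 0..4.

1

x_2 → x_2 = 2 → 2 = 4
x_2 ∨ (x_2 → x_2) = 2 ∨ 4 = 4
x_1 ∧ x_3 = 3 ∧ 2 = 2
(x_2 ∨ (x_2 → x_2)) → (x_1 ∧ x_3) = 4 → 2 = 2
x_2 → x_1 = 2 → 3 = 4
x_3 ∨ x_2 = 2 ∨ 2 = 2
(x_2 → x_1) ∨ (x_3 ∨ x_2) = 4 ∨ 2 = 4
((x_2 ∨ (x_2 → x_2)) → (x_1 ∧ x_3)) ∨ ((x_2 → x_1) ∨ (x_3 ∨ x_2)) = 2 ∨ 4 = 4
x_1 ∧ x_1 = 3 ∧ 3 = 3
~(x_1 ∧ x_1) = ~3 = 1
x_2 ∧ x_1 = 2 ∧ 3 = 2
(x_2 ∧ x_1) → x_2 = 2 → 2 = 4
~(x_1 ∧ x_1) ∧ ((x_2 ∧ x_1) → x_2) = 1 ∧ 4 = 1
~(~(x_1 ∧ x_1) ∧ ((x_2 ∧ x_1) → x_2)) = ~1 = 3
(((x_2 ∨ (x_2 → x_2)) → (x_1 ∧ x_3)) ∨ ((x_2 → x_1) ∨ (x_3 ∨ x_2))) → ~(~(x_1 ∧ x_1) ∧ ((x_2 ∧ x_1) → x_2)) = 4 → 3 = 3
x_2 ∨ x_2 = 2 ∨ 2 = 2
(x_2 ∨ x_2) ∨ x_1 = 2 ∨ 3 = 3
x_2 → x_3 = 2 → 2 = 4
x_1 ∨ (x_2 → x_3) = 3 ∨ 4 = 4
((x_2 ∨ x_2) ∨ x_1) ∨ (x_1 ∨ (x_2 → x_3)) = 3 ∨ 4 = 4
~x_2 = ~2 = 2
~~x_2 = ~2 = 2
x_1 ∨ x_1 = 3 ∨ 3 = 3
(x_1 ∨ x_1) → x_1 = 3 → 3 = 4
~~x_2 ∧ ((x_1 ∨ x_1) → x_1) = 2 ∧ 4 = 2
(((x_2 ∨ x_2) ∨ x_1) ∨ (x_1 ∨ (x_2 → x_3))) ∨ (~~x_2 ∧ ((x_1 ∨ x_1) → x_1)) = 4 ∨ 2 = 4
~x_2 = ~2 = 2
x_1 → ~x_2 = 3 → 2 = 3
x_1 ∨ x_3 = 3 ∨ 2 = 3
~(x_1 ∨ x_3) = ~3 = 1
~x_3 = ~2 = 2
x_1 ∨ ~x_3 = 3 ∨ 2 = 3
~(x_1 ∨ x_3) → (x_1 ∨ ~x_3) = 1 → 3 = 4
(x_1 → ~x_2) ∨ (~(x_1 ∨ x_3) → (x_1 ∨ ~x_3)) = 3 ∨ 4 = 4
~((x_1 → ~x_2) ∨ (~(x_1 ∨ x_3) → (x_1 ∨ ~x_3))) = ~4 = 0
((((x_2 ∨ x_2) ∨ x_1) ∨ (x_1 ∨ (x_2 → x_3))) ∨ (~~x_2 ∧ ((x_1 ∨ x_1) → x_1))) ∧ ~((x_1 → ~x_2) ∨ (~(x_1 ∨ x_3) → (x_1 ∨ ~x_3))) = 4 ∧ 0 = 0
((((x_2 ∨ (x_2 → x_2)) → (x_1 ∧ x_3)) ∨ ((x_2 → x_1) ∨ (x_3 ∨ x_2))) → ~(~(x_1 ∧ x_1) ∧ ((x_2 ∧ x_1) → x_2))) → (((((x_2 ∨ x_2) ∨ x_1) ∨ (x_1 ∨ (x_2 → x_3))) ∨ (~~x_2 ∧ ((x_1 ∨ x_1) → x_1))) ∧ ~((x_1 → ~x_2) ∨ (~(x_1 ∨ x_3) → (x_1 ∨ ~x_3)))) = 3 → 0 = 1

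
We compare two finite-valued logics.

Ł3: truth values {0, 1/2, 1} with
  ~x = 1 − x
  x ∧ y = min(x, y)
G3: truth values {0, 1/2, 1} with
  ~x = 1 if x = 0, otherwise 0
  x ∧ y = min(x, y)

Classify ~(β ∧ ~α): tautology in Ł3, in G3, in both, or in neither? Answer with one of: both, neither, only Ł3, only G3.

In Ł3: at α = 0, β = 1/2 the value is 1/2 — not a tautology.
In G3: at α = 0, β = 1/2 the value is 0 — not a tautology.

neither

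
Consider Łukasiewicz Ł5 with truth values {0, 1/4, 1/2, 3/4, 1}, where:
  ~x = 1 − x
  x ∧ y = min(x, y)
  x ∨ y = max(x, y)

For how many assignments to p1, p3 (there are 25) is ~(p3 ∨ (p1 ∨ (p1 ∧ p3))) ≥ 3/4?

4

value 1: 1 assignment (counts)
value 3/4: 3 assignments (counts)
value 1/2: 5 assignments
value 1/4: 7 assignments
value 0: 9 assignments
So 4 of the 25 assignments meet the threshold.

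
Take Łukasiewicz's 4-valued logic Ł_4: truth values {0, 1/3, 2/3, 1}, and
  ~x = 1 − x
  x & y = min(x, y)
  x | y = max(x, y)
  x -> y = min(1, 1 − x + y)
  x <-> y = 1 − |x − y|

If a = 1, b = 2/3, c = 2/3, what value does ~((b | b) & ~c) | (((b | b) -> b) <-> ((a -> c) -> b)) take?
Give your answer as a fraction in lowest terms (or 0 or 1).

b | b = 2/3 | 2/3 = 2/3
~c = ~2/3 = 1/3
(b | b) & ~c = 2/3 & 1/3 = 1/3
~((b | b) & ~c) = ~1/3 = 2/3
b | b = 2/3 | 2/3 = 2/3
(b | b) -> b = 2/3 -> 2/3 = 1
a -> c = 1 -> 2/3 = 2/3
(a -> c) -> b = 2/3 -> 2/3 = 1
((b | b) -> b) <-> ((a -> c) -> b) = 1 <-> 1 = 1
~((b | b) & ~c) | (((b | b) -> b) <-> ((a -> c) -> b)) = 2/3 | 1 = 1

1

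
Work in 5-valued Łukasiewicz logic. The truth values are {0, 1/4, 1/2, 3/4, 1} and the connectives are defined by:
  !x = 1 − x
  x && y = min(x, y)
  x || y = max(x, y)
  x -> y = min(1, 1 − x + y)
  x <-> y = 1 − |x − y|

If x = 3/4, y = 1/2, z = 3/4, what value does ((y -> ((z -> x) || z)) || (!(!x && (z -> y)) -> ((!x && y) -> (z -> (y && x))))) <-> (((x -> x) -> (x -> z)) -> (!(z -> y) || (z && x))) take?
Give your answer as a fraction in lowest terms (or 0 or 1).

3/4

z -> x = 3/4 -> 3/4 = 1
(z -> x) || z = 1 || 3/4 = 1
y -> ((z -> x) || z) = 1/2 -> 1 = 1
!x = !3/4 = 1/4
z -> y = 3/4 -> 1/2 = 3/4
!x && (z -> y) = 1/4 && 3/4 = 1/4
!(!x && (z -> y)) = !1/4 = 3/4
!x = !3/4 = 1/4
!x && y = 1/4 && 1/2 = 1/4
y && x = 1/2 && 3/4 = 1/2
z -> (y && x) = 3/4 -> 1/2 = 3/4
(!x && y) -> (z -> (y && x)) = 1/4 -> 3/4 = 1
!(!x && (z -> y)) -> ((!x && y) -> (z -> (y && x))) = 3/4 -> 1 = 1
(y -> ((z -> x) || z)) || (!(!x && (z -> y)) -> ((!x && y) -> (z -> (y && x)))) = 1 || 1 = 1
x -> x = 3/4 -> 3/4 = 1
x -> z = 3/4 -> 3/4 = 1
(x -> x) -> (x -> z) = 1 -> 1 = 1
z -> y = 3/4 -> 1/2 = 3/4
!(z -> y) = !3/4 = 1/4
z && x = 3/4 && 3/4 = 3/4
!(z -> y) || (z && x) = 1/4 || 3/4 = 3/4
((x -> x) -> (x -> z)) -> (!(z -> y) || (z && x)) = 1 -> 3/4 = 3/4
((y -> ((z -> x) || z)) || (!(!x && (z -> y)) -> ((!x && y) -> (z -> (y && x))))) <-> (((x -> x) -> (x -> z)) -> (!(z -> y) || (z && x))) = 1 <-> 3/4 = 3/4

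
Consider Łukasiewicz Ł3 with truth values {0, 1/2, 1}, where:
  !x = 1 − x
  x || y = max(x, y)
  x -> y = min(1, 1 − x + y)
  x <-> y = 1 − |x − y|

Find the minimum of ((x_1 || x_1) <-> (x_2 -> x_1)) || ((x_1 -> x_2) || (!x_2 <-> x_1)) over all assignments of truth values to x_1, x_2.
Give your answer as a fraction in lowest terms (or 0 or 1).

Take x_1 = 1/2, x_2 = 0:
x_1 || x_1 = 1/2 || 1/2 = 1/2
x_2 -> x_1 = 0 -> 1/2 = 1
(x_1 || x_1) <-> (x_2 -> x_1) = 1/2 <-> 1 = 1/2
x_1 -> x_2 = 1/2 -> 0 = 1/2
!x_2 = !0 = 1
!x_2 <-> x_1 = 1 <-> 1/2 = 1/2
(x_1 -> x_2) || (!x_2 <-> x_1) = 1/2 || 1/2 = 1/2
((x_1 || x_1) <-> (x_2 -> x_1)) || ((x_1 -> x_2) || (!x_2 <-> x_1)) = 1/2 || 1/2 = 1/2
No assignment yields a value below 1/2, so this is the minimum.

1/2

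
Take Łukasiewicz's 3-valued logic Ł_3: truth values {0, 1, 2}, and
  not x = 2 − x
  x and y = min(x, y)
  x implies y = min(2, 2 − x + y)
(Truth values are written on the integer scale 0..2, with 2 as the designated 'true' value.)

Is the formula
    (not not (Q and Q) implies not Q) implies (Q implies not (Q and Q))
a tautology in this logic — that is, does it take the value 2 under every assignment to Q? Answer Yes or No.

Q = 0 ↦ 2
Q = 1 ↦ 2
Q = 2 ↦ 2
Every assignment gives a value ≥ 2.

Yes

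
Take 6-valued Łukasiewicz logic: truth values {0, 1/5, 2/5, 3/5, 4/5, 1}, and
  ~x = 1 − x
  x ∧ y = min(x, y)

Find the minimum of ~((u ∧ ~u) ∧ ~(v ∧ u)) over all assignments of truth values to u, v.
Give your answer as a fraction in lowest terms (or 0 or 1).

3/5

Take u = 2/5, v = 0:
~u = ~2/5 = 3/5
u ∧ ~u = 2/5 ∧ 3/5 = 2/5
v ∧ u = 0 ∧ 2/5 = 0
~(v ∧ u) = ~0 = 1
(u ∧ ~u) ∧ ~(v ∧ u) = 2/5 ∧ 1 = 2/5
~((u ∧ ~u) ∧ ~(v ∧ u)) = ~2/5 = 3/5
No assignment yields a value below 3/5, so this is the minimum.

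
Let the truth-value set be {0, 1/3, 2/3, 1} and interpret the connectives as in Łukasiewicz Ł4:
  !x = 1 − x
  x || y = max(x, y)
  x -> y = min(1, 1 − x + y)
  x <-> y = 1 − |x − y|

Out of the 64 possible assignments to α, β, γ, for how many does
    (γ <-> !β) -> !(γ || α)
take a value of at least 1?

value 1: 24 assignments (counts)
value 2/3: 19 assignments
value 1/3: 14 assignments
value 0: 7 assignments
So 24 of the 64 assignments meet the threshold.

24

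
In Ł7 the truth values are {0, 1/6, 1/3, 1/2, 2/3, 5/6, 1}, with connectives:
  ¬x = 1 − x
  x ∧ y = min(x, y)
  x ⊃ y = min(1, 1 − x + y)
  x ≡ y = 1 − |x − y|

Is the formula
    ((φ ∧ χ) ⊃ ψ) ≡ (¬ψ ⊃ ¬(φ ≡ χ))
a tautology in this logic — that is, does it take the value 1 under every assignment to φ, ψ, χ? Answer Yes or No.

No

Counterexample: take φ = 0, ψ = 0, χ = 0.
φ ∧ χ = 0 ∧ 0 = 0
(φ ∧ χ) ⊃ ψ = 0 ⊃ 0 = 1
¬ψ = ¬0 = 1
φ ≡ χ = 0 ≡ 0 = 1
¬(φ ≡ χ) = ¬1 = 0
¬ψ ⊃ ¬(φ ≡ χ) = 1 ⊃ 0 = 0
((φ ∧ χ) ⊃ ψ) ≡ (¬ψ ⊃ ¬(φ ≡ χ)) = 1 ≡ 0 = 0
This gives 0 ≠ 1.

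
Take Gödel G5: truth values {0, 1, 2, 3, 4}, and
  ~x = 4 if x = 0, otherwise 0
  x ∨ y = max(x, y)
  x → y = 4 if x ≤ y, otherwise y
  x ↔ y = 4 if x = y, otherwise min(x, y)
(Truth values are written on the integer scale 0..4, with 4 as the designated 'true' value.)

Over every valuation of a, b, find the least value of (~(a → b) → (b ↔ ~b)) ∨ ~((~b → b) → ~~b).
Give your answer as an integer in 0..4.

Take a = 1, b = 0:
a → b = 1 → 0 = 0
~(a → b) = ~0 = 4
~b = ~0 = 4
b ↔ ~b = 0 ↔ 4 = 0
~(a → b) → (b ↔ ~b) = 4 → 0 = 0
~b = ~0 = 4
~b → b = 4 → 0 = 0
~b = ~0 = 4
~~b = ~4 = 0
(~b → b) → ~~b = 0 → 0 = 4
~((~b → b) → ~~b) = ~4 = 0
(~(a → b) → (b ↔ ~b)) ∨ ~((~b → b) → ~~b) = 0 ∨ 0 = 0
No assignment yields a value below 0, so this is the minimum.

0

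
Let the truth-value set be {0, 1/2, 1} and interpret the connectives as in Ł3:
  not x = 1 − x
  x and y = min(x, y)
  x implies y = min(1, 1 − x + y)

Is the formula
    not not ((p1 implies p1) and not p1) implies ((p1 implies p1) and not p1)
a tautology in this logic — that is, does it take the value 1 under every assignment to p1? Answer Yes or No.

Yes

p1 = 0 ↦ 1
p1 = 1/2 ↦ 1
p1 = 1 ↦ 1
Every assignment gives a value ≥ 1.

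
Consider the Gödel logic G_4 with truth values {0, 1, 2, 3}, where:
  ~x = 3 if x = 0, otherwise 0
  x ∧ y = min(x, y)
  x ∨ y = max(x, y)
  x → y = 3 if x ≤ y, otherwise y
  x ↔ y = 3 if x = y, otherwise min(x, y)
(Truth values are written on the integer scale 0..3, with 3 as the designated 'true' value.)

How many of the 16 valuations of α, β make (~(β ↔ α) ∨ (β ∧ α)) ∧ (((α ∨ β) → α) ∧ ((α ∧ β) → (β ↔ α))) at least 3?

4

α = 0, β = 0 ↦ 0  <
α = 0, β = 1 ↦ 0  <
α = 0, β = 2 ↦ 0  <
α = 0, β = 3 ↦ 0  <
α = 1, β = 0 ↦ 3  ≥
α = 1, β = 1 ↦ 1  <
α = 1, β = 2 ↦ 1  <
α = 1, β = 3 ↦ 1  <
α = 2, β = 0 ↦ 3  ≥
α = 2, β = 1 ↦ 1  <
α = 2, β = 2 ↦ 2  <
α = 2, β = 3 ↦ 2  <
α = 3, β = 0 ↦ 3  ≥
α = 3, β = 1 ↦ 1  <
α = 3, β = 2 ↦ 2  <
α = 3, β = 3 ↦ 3  ≥
So 4 of the 16 assignments meet the threshold.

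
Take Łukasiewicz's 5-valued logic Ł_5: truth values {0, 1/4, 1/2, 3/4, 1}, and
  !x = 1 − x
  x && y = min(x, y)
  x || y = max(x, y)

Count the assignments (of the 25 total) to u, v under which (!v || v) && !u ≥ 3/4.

8

value 1: 2 assignments (counts)
value 3/4: 6 assignments (counts)
value 1/2: 7 assignments
value 1/4: 5 assignments
value 0: 5 assignments
So 8 of the 25 assignments meet the threshold.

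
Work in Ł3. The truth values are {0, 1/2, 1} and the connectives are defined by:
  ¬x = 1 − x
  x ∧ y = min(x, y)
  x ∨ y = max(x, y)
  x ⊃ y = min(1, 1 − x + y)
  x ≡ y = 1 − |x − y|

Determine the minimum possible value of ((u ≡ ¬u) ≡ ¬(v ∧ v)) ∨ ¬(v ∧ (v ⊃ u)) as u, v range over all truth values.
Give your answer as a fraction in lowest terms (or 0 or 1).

Take u = 0, v = 1/2:
¬u = ¬0 = 1
u ≡ ¬u = 0 ≡ 1 = 0
v ∧ v = 1/2 ∧ 1/2 = 1/2
¬(v ∧ v) = ¬1/2 = 1/2
(u ≡ ¬u) ≡ ¬(v ∧ v) = 0 ≡ 1/2 = 1/2
v ⊃ u = 1/2 ⊃ 0 = 1/2
v ∧ (v ⊃ u) = 1/2 ∧ 1/2 = 1/2
¬(v ∧ (v ⊃ u)) = ¬1/2 = 1/2
((u ≡ ¬u) ≡ ¬(v ∧ v)) ∨ ¬(v ∧ (v ⊃ u)) = 1/2 ∨ 1/2 = 1/2
No assignment yields a value below 1/2, so this is the minimum.

1/2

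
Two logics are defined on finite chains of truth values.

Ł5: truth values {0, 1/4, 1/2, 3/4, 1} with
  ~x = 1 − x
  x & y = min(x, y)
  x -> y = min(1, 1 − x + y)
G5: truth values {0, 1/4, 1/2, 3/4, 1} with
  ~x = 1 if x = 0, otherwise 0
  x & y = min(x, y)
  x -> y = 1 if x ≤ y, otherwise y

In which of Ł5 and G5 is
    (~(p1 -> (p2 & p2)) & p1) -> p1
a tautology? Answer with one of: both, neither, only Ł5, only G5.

In Ł5: every assignment gives 1 — tautology.
In G5: every assignment gives 1 — tautology.

both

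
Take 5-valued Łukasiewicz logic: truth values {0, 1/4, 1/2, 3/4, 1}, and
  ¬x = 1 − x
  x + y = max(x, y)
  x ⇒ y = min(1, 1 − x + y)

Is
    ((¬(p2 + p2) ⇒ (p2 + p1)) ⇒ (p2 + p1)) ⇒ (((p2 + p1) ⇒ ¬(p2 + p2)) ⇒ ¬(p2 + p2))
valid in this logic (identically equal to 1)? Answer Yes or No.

At p1 = 3/4, p2 = 1/4, for instance:
p2 + p2 = 1/4 + 1/4 = 1/4
¬(p2 + p2) = ¬1/4 = 3/4
p2 + p1 = 1/4 + 3/4 = 3/4
¬(p2 + p2) ⇒ (p2 + p1) = 3/4 ⇒ 3/4 = 1
(¬(p2 + p2) ⇒ (p2 + p1)) ⇒ (p2 + p1) = 1 ⇒ 3/4 = 3/4
(p2 + p1) ⇒ ¬(p2 + p2) = 3/4 ⇒ 3/4 = 1
((p2 + p1) ⇒ ¬(p2 + p2)) ⇒ ¬(p2 + p2) = 1 ⇒ 3/4 = 3/4
((¬(p2 + p2) ⇒ (p2 + p1)) ⇒ (p2 + p1)) ⇒ (((p2 + p1) ⇒ ¬(p2 + p2)) ⇒ ¬(p2 + p2)) = 3/4 ⇒ 3/4 = 1
and checking the remaining 24 assignments likewise gives ≥ 1 in every case.

Yes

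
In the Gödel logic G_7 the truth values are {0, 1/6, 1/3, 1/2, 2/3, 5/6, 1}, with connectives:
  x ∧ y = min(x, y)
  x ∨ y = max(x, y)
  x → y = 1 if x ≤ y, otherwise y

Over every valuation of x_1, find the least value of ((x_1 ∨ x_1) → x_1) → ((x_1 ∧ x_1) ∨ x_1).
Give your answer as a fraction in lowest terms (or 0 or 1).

Take x_1 = 0:
x_1 ∨ x_1 = 0 ∨ 0 = 0
(x_1 ∨ x_1) → x_1 = 0 → 0 = 1
x_1 ∧ x_1 = 0 ∧ 0 = 0
(x_1 ∧ x_1) ∨ x_1 = 0 ∨ 0 = 0
((x_1 ∨ x_1) → x_1) → ((x_1 ∧ x_1) ∨ x_1) = 1 → 0 = 0
No assignment yields a value below 0, so this is the minimum.

0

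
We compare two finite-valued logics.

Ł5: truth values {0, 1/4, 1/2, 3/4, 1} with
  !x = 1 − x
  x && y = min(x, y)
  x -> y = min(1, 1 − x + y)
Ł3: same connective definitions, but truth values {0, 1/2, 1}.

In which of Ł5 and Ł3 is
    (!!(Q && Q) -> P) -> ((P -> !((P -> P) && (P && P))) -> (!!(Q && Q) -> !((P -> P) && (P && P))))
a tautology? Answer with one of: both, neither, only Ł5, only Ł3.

both

In Ł5: every assignment gives 1 — tautology.
In Ł3: every assignment gives 1 — tautology.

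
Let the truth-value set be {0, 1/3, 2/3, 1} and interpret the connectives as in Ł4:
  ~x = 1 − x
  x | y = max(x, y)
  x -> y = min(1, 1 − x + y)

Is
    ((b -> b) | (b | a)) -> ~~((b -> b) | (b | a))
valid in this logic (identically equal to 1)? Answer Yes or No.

a = 0, b = 0 ↦ 1
a = 0, b = 1/3 ↦ 1
a = 0, b = 2/3 ↦ 1
a = 0, b = 1 ↦ 1
a = 1/3, b = 0 ↦ 1
a = 1/3, b = 1/3 ↦ 1
a = 1/3, b = 2/3 ↦ 1
a = 1/3, b = 1 ↦ 1
a = 2/3, b = 0 ↦ 1
a = 2/3, b = 1/3 ↦ 1
a = 2/3, b = 2/3 ↦ 1
a = 2/3, b = 1 ↦ 1
a = 1, b = 0 ↦ 1
a = 1, b = 1/3 ↦ 1
a = 1, b = 2/3 ↦ 1
a = 1, b = 1 ↦ 1
Every assignment gives a value ≥ 1.

Yes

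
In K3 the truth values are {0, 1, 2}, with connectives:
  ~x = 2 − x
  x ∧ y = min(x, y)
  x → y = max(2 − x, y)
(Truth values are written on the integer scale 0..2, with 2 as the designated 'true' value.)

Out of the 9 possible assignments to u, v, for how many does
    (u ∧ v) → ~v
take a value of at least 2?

u = 0, v = 0 ↦ 2  ≥
u = 0, v = 1 ↦ 2  ≥
u = 0, v = 2 ↦ 2  ≥
u = 1, v = 0 ↦ 2  ≥
u = 1, v = 1 ↦ 1  <
u = 1, v = 2 ↦ 1  <
u = 2, v = 0 ↦ 2  ≥
u = 2, v = 1 ↦ 1  <
u = 2, v = 2 ↦ 0  <
So 5 of the 9 assignments meet the threshold.

5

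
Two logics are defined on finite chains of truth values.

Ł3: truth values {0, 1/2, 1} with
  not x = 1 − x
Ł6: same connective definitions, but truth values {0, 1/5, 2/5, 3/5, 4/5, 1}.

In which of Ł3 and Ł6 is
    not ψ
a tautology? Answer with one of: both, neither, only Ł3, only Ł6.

neither

In Ł3: at ψ = 1/2 the value is 1/2 — not a tautology.
In Ł6: at ψ = 1/5 the value is 4/5 — not a tautology.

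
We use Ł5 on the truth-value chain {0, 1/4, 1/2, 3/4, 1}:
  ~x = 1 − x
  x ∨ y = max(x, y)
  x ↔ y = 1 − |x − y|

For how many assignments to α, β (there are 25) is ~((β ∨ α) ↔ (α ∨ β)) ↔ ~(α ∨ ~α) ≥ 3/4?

20

value 1: 10 assignments (counts)
value 3/4: 10 assignments (counts)
value 1/2: 5 assignments
So 20 of the 25 assignments meet the threshold.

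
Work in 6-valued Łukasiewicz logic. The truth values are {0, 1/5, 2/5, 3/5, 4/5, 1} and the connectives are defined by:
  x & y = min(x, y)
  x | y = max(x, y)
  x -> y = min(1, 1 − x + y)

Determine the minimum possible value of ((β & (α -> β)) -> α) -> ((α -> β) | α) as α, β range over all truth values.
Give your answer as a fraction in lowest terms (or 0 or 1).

3/5

Take α = 2/5, β = 0:
α -> β = 2/5 -> 0 = 3/5
β & (α -> β) = 0 & 3/5 = 0
(β & (α -> β)) -> α = 0 -> 2/5 = 1
α -> β = 2/5 -> 0 = 3/5
(α -> β) | α = 3/5 | 2/5 = 3/5
((β & (α -> β)) -> α) -> ((α -> β) | α) = 1 -> 3/5 = 3/5
No assignment yields a value below 3/5, so this is the minimum.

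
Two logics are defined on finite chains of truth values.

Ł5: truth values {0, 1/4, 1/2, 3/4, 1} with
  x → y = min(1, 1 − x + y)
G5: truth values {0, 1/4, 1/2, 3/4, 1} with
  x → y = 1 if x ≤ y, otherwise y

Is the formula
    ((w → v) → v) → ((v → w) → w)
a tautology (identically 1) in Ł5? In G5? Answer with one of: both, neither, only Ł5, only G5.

only Ł5

In Ł5: every assignment gives 1 — tautology.
In G5: at v = 0, w = 1/4 the value is 1/4 — not a tautology.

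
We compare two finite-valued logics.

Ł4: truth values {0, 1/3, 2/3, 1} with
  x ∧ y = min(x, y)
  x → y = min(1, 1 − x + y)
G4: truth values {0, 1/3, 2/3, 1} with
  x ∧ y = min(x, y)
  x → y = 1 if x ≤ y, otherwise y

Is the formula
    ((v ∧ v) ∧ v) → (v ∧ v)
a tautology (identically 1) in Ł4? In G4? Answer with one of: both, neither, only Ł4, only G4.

both

In Ł4: every assignment gives 1 — tautology.
In G4: every assignment gives 1 — tautology.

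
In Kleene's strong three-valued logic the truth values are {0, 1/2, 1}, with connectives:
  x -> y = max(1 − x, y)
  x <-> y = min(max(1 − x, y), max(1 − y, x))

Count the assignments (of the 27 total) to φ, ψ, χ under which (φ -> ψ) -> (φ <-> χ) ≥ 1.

value 1: 8 assignments (counts)
value 1/2: 15 assignments
value 0: 4 assignments
So 8 of the 27 assignments meet the threshold.

8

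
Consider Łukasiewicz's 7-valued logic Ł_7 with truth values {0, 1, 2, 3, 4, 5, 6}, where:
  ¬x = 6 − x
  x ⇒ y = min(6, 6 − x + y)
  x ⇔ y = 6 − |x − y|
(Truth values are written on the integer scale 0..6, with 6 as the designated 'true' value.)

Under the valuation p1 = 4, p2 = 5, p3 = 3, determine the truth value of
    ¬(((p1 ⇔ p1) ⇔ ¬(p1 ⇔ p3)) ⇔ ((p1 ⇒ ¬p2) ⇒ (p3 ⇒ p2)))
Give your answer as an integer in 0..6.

5

p1 ⇔ p1 = 4 ⇔ 4 = 6
p1 ⇔ p3 = 4 ⇔ 3 = 5
¬(p1 ⇔ p3) = ¬5 = 1
(p1 ⇔ p1) ⇔ ¬(p1 ⇔ p3) = 6 ⇔ 1 = 1
¬p2 = ¬5 = 1
p1 ⇒ ¬p2 = 4 ⇒ 1 = 3
p3 ⇒ p2 = 3 ⇒ 5 = 6
(p1 ⇒ ¬p2) ⇒ (p3 ⇒ p2) = 3 ⇒ 6 = 6
((p1 ⇔ p1) ⇔ ¬(p1 ⇔ p3)) ⇔ ((p1 ⇒ ¬p2) ⇒ (p3 ⇒ p2)) = 1 ⇔ 6 = 1
¬(((p1 ⇔ p1) ⇔ ¬(p1 ⇔ p3)) ⇔ ((p1 ⇒ ¬p2) ⇒ (p3 ⇒ p2))) = ¬1 = 5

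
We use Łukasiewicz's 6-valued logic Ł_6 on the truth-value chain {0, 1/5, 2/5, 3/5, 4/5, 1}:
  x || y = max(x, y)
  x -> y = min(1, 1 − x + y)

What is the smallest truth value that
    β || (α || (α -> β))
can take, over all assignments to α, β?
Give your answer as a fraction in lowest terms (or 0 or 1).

Take α = 2/5, β = 0:
α -> β = 2/5 -> 0 = 3/5
α || (α -> β) = 2/5 || 3/5 = 3/5
β || (α || (α -> β)) = 0 || 3/5 = 3/5
No assignment yields a value below 3/5, so this is the minimum.

3/5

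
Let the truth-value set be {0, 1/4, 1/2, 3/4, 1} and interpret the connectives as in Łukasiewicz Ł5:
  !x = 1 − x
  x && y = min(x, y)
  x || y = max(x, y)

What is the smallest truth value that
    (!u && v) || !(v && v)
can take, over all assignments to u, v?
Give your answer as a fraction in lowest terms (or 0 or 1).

0

Take u = 1, v = 1:
!u = !1 = 0
!u && v = 0 && 1 = 0
v && v = 1 && 1 = 1
!(v && v) = !1 = 0
(!u && v) || !(v && v) = 0 || 0 = 0
No assignment yields a value below 0, so this is the minimum.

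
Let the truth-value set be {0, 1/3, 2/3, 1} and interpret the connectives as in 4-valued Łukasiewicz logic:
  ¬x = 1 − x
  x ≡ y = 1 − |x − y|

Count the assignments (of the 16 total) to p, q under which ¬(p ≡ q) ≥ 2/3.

6

p = 0, q = 0 ↦ 0  <
p = 0, q = 1/3 ↦ 1/3  <
p = 0, q = 2/3 ↦ 2/3  ≥
p = 0, q = 1 ↦ 1  ≥
p = 1/3, q = 0 ↦ 1/3  <
p = 1/3, q = 1/3 ↦ 0  <
p = 1/3, q = 2/3 ↦ 1/3  <
p = 1/3, q = 1 ↦ 2/3  ≥
p = 2/3, q = 0 ↦ 2/3  ≥
p = 2/3, q = 1/3 ↦ 1/3  <
p = 2/3, q = 2/3 ↦ 0  <
p = 2/3, q = 1 ↦ 1/3  <
p = 1, q = 0 ↦ 1  ≥
p = 1, q = 1/3 ↦ 2/3  ≥
p = 1, q = 2/3 ↦ 1/3  <
p = 1, q = 1 ↦ 0  <
So 6 of the 16 assignments meet the threshold.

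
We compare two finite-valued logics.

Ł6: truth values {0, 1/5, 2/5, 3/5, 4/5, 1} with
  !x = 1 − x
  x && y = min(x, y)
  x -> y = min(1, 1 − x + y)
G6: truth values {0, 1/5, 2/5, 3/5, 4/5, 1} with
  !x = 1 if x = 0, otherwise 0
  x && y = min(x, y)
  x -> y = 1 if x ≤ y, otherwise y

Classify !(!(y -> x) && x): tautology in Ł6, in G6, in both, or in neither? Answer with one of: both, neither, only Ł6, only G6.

In Ł6: at x = 1/5, y = 2/5 the value is 4/5 — not a tautology.
In G6: every assignment gives 1 — tautology.

only G6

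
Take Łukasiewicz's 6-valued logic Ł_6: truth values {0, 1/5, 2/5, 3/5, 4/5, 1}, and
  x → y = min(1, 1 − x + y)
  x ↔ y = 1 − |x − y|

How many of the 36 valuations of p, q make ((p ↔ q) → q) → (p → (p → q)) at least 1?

value 1: 29 assignments (counts)
value 4/5: 2 assignments
value 3/5: 2 assignments
value 2/5: 1 assignment
value 1/5: 1 assignment
value 0: 1 assignment
So 29 of the 36 assignments meet the threshold.

29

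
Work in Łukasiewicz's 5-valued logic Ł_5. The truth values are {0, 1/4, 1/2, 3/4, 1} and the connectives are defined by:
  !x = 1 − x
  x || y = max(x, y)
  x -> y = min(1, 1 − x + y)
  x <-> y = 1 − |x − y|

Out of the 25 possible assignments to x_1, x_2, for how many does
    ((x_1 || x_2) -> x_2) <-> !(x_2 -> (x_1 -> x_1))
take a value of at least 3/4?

3

value 1: 1 assignment (counts)
value 3/4: 2 assignments (counts)
value 1/2: 3 assignments
value 1/4: 4 assignments
value 0: 15 assignments
So 3 of the 25 assignments meet the threshold.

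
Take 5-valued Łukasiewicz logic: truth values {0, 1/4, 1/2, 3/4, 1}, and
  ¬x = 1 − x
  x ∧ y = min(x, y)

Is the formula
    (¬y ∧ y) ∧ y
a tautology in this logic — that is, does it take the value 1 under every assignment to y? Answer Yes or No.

No

Counterexample: take y = 0.
¬y = ¬0 = 1
¬y ∧ y = 1 ∧ 0 = 0
(¬y ∧ y) ∧ y = 0 ∧ 0 = 0
This gives 0 ≠ 1.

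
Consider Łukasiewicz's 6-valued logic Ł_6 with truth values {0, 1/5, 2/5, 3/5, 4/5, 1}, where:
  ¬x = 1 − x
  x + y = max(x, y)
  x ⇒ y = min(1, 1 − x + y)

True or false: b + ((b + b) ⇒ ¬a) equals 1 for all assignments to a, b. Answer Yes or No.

No

Counterexample: take a = 2/5, b = 4/5.
b + b = 4/5 + 4/5 = 4/5
¬a = ¬2/5 = 3/5
(b + b) ⇒ ¬a = 4/5 ⇒ 3/5 = 4/5
b + ((b + b) ⇒ ¬a) = 4/5 + 4/5 = 4/5
This gives 4/5 ≠ 1.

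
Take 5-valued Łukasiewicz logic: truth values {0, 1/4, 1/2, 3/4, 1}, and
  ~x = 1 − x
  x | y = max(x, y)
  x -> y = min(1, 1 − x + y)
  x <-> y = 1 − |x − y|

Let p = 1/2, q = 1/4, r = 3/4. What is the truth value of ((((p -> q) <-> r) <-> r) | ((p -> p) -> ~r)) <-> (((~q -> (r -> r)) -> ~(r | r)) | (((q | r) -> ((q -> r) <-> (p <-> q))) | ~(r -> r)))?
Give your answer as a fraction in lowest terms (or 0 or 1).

p -> q = 1/2 -> 1/4 = 3/4
(p -> q) <-> r = 3/4 <-> 3/4 = 1
((p -> q) <-> r) <-> r = 1 <-> 3/4 = 3/4
p -> p = 1/2 -> 1/2 = 1
~r = ~3/4 = 1/4
(p -> p) -> ~r = 1 -> 1/4 = 1/4
(((p -> q) <-> r) <-> r) | ((p -> p) -> ~r) = 3/4 | 1/4 = 3/4
~q = ~1/4 = 3/4
r -> r = 3/4 -> 3/4 = 1
~q -> (r -> r) = 3/4 -> 1 = 1
r | r = 3/4 | 3/4 = 3/4
~(r | r) = ~3/4 = 1/4
(~q -> (r -> r)) -> ~(r | r) = 1 -> 1/4 = 1/4
q | r = 1/4 | 3/4 = 3/4
q -> r = 1/4 -> 3/4 = 1
p <-> q = 1/2 <-> 1/4 = 3/4
(q -> r) <-> (p <-> q) = 1 <-> 3/4 = 3/4
(q | r) -> ((q -> r) <-> (p <-> q)) = 3/4 -> 3/4 = 1
r -> r = 3/4 -> 3/4 = 1
~(r -> r) = ~1 = 0
((q | r) -> ((q -> r) <-> (p <-> q))) | ~(r -> r) = 1 | 0 = 1
((~q -> (r -> r)) -> ~(r | r)) | (((q | r) -> ((q -> r) <-> (p <-> q))) | ~(r -> r)) = 1/4 | 1 = 1
((((p -> q) <-> r) <-> r) | ((p -> p) -> ~r)) <-> (((~q -> (r -> r)) -> ~(r | r)) | (((q | r) -> ((q -> r) <-> (p <-> q))) | ~(r -> r))) = 3/4 <-> 1 = 3/4

3/4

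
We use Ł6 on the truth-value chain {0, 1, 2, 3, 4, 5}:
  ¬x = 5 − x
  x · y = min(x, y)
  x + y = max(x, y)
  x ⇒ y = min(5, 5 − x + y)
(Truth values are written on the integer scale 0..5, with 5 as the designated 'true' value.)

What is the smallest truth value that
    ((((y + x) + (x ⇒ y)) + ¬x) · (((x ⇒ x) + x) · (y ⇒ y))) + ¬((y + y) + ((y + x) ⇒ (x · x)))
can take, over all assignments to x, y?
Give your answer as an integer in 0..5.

3

Take x = 2, y = 0:
y + x = 0 + 2 = 2
x ⇒ y = 2 ⇒ 0 = 3
(y + x) + (x ⇒ y) = 2 + 3 = 3
¬x = ¬2 = 3
((y + x) + (x ⇒ y)) + ¬x = 3 + 3 = 3
x ⇒ x = 2 ⇒ 2 = 5
(x ⇒ x) + x = 5 + 2 = 5
y ⇒ y = 0 ⇒ 0 = 5
((x ⇒ x) + x) · (y ⇒ y) = 5 · 5 = 5
(((y + x) + (x ⇒ y)) + ¬x) · (((x ⇒ x) + x) · (y ⇒ y)) = 3 · 5 = 3
y + y = 0 + 0 = 0
y + x = 0 + 2 = 2
x · x = 2 · 2 = 2
(y + x) ⇒ (x · x) = 2 ⇒ 2 = 5
(y + y) + ((y + x) ⇒ (x · x)) = 0 + 5 = 5
¬((y + y) + ((y + x) ⇒ (x · x))) = ¬5 = 0
((((y + x) + (x ⇒ y)) + ¬x) · (((x ⇒ x) + x) · (y ⇒ y))) + ¬((y + y) + ((y + x) ⇒ (x · x))) = 3 + 0 = 3
No assignment yields a value below 3, so this is the minimum.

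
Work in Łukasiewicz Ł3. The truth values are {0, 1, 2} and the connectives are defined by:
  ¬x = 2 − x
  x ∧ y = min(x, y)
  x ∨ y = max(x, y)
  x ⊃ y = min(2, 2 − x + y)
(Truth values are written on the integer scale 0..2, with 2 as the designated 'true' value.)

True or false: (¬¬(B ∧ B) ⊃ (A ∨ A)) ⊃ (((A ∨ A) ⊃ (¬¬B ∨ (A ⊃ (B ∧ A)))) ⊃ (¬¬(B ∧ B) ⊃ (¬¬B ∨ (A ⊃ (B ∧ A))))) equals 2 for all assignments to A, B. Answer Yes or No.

A = 0, B = 0 ↦ 2
A = 0, B = 1 ↦ 2
A = 0, B = 2 ↦ 2
A = 1, B = 0 ↦ 2
A = 1, B = 1 ↦ 2
A = 1, B = 2 ↦ 2
A = 2, B = 0 ↦ 2
A = 2, B = 1 ↦ 2
A = 2, B = 2 ↦ 2
Every assignment gives a value ≥ 2.

Yes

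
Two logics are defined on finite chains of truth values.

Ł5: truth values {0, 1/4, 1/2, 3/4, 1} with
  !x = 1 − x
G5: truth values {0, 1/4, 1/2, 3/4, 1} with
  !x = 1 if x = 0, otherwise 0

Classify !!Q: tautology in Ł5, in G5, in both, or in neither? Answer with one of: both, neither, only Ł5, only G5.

neither

In Ł5: at Q = 0 the value is 0 — not a tautology.
In G5: at Q = 0 the value is 0 — not a tautology.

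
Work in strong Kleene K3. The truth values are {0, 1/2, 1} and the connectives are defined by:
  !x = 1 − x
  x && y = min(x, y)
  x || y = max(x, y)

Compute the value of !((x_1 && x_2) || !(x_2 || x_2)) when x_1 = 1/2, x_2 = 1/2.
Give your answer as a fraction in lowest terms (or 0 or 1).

x_1 && x_2 = 1/2 && 1/2 = 1/2
x_2 || x_2 = 1/2 || 1/2 = 1/2
!(x_2 || x_2) = !1/2 = 1/2
(x_1 && x_2) || !(x_2 || x_2) = 1/2 || 1/2 = 1/2
!((x_1 && x_2) || !(x_2 || x_2)) = !1/2 = 1/2

1/2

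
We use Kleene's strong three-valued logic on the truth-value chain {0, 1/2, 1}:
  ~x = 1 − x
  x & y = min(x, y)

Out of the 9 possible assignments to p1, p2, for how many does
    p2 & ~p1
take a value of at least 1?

p1 = 0, p2 = 0 ↦ 0  <
p1 = 0, p2 = 1/2 ↦ 1/2  <
p1 = 0, p2 = 1 ↦ 1  ≥
p1 = 1/2, p2 = 0 ↦ 0  <
p1 = 1/2, p2 = 1/2 ↦ 1/2  <
p1 = 1/2, p2 = 1 ↦ 1/2  <
p1 = 1, p2 = 0 ↦ 0  <
p1 = 1, p2 = 1/2 ↦ 0  <
p1 = 1, p2 = 1 ↦ 0  <
So 1 of the 9 assignments meets the threshold.

1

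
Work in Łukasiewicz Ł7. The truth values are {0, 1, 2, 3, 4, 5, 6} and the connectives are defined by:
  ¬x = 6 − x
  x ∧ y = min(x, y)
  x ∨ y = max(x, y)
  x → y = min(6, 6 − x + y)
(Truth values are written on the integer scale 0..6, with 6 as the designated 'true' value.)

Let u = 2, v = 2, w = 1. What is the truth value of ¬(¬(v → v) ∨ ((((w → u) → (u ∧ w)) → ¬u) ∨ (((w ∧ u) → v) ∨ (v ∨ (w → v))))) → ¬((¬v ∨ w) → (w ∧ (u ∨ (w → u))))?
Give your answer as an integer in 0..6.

6

v → v = 2 → 2 = 6
¬(v → v) = ¬6 = 0
w → u = 1 → 2 = 6
u ∧ w = 2 ∧ 1 = 1
(w → u) → (u ∧ w) = 6 → 1 = 1
¬u = ¬2 = 4
((w → u) → (u ∧ w)) → ¬u = 1 → 4 = 6
w ∧ u = 1 ∧ 2 = 1
(w ∧ u) → v = 1 → 2 = 6
w → v = 1 → 2 = 6
v ∨ (w → v) = 2 ∨ 6 = 6
((w ∧ u) → v) ∨ (v ∨ (w → v)) = 6 ∨ 6 = 6
(((w → u) → (u ∧ w)) → ¬u) ∨ (((w ∧ u) → v) ∨ (v ∨ (w → v))) = 6 ∨ 6 = 6
¬(v → v) ∨ ((((w → u) → (u ∧ w)) → ¬u) ∨ (((w ∧ u) → v) ∨ (v ∨ (w → v)))) = 0 ∨ 6 = 6
¬(¬(v → v) ∨ ((((w → u) → (u ∧ w)) → ¬u) ∨ (((w ∧ u) → v) ∨ (v ∨ (w → v))))) = ¬6 = 0
¬v = ¬2 = 4
¬v ∨ w = 4 ∨ 1 = 4
w → u = 1 → 2 = 6
u ∨ (w → u) = 2 ∨ 6 = 6
w ∧ (u ∨ (w → u)) = 1 ∧ 6 = 1
(¬v ∨ w) → (w ∧ (u ∨ (w → u))) = 4 → 1 = 3
¬((¬v ∨ w) → (w ∧ (u ∨ (w → u)))) = ¬3 = 3
¬(¬(v → v) ∨ ((((w → u) → (u ∧ w)) → ¬u) ∨ (((w ∧ u) → v) ∨ (v ∨ (w → v))))) → ¬((¬v ∨ w) → (w ∧ (u ∨ (w → u)))) = 0 → 3 = 6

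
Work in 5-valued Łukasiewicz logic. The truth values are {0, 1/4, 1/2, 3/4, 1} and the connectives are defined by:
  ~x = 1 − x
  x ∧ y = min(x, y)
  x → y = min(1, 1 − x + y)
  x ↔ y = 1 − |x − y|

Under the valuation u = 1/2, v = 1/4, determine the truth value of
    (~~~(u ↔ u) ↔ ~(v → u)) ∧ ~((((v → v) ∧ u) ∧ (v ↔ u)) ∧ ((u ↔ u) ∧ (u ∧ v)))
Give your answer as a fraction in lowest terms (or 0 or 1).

3/4

u ↔ u = 1/2 ↔ 1/2 = 1
~(u ↔ u) = ~1 = 0
~~(u ↔ u) = ~0 = 1
~~~(u ↔ u) = ~1 = 0
v → u = 1/4 → 1/2 = 1
~(v → u) = ~1 = 0
~~~(u ↔ u) ↔ ~(v → u) = 0 ↔ 0 = 1
v → v = 1/4 → 1/4 = 1
(v → v) ∧ u = 1 ∧ 1/2 = 1/2
v ↔ u = 1/4 ↔ 1/2 = 3/4
((v → v) ∧ u) ∧ (v ↔ u) = 1/2 ∧ 3/4 = 1/2
u ↔ u = 1/2 ↔ 1/2 = 1
u ∧ v = 1/2 ∧ 1/4 = 1/4
(u ↔ u) ∧ (u ∧ v) = 1 ∧ 1/4 = 1/4
(((v → v) ∧ u) ∧ (v ↔ u)) ∧ ((u ↔ u) ∧ (u ∧ v)) = 1/2 ∧ 1/4 = 1/4
~((((v → v) ∧ u) ∧ (v ↔ u)) ∧ ((u ↔ u) ∧ (u ∧ v))) = ~1/4 = 3/4
(~~~(u ↔ u) ↔ ~(v → u)) ∧ ~((((v → v) ∧ u) ∧ (v ↔ u)) ∧ ((u ↔ u) ∧ (u ∧ v))) = 1 ∧ 3/4 = 3/4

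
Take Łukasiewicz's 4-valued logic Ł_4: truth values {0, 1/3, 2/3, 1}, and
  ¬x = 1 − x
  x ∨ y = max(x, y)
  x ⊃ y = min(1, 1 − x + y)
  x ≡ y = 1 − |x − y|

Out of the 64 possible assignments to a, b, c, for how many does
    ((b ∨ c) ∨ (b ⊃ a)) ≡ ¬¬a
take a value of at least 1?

value 1: 16 assignments (counts)
value 2/3: 19 assignments
value 1/3: 19 assignments
value 0: 10 assignments
So 16 of the 64 assignments meet the threshold.

16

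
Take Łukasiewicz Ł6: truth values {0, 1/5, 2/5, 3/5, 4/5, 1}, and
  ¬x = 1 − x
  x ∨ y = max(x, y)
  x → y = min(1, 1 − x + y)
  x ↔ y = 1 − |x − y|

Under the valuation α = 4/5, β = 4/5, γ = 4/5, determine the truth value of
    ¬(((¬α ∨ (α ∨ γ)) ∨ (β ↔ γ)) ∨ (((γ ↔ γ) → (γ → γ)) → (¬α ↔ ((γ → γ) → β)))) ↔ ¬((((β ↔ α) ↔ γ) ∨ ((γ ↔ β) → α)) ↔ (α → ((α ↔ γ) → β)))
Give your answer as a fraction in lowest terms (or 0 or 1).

¬α = ¬4/5 = 1/5
α ∨ γ = 4/5 ∨ 4/5 = 4/5
¬α ∨ (α ∨ γ) = 1/5 ∨ 4/5 = 4/5
β ↔ γ = 4/5 ↔ 4/5 = 1
(¬α ∨ (α ∨ γ)) ∨ (β ↔ γ) = 4/5 ∨ 1 = 1
γ ↔ γ = 4/5 ↔ 4/5 = 1
γ → γ = 4/5 → 4/5 = 1
(γ ↔ γ) → (γ → γ) = 1 → 1 = 1
¬α = ¬4/5 = 1/5
γ → γ = 4/5 → 4/5 = 1
(γ → γ) → β = 1 → 4/5 = 4/5
¬α ↔ ((γ → γ) → β) = 1/5 ↔ 4/5 = 2/5
((γ ↔ γ) → (γ → γ)) → (¬α ↔ ((γ → γ) → β)) = 1 → 2/5 = 2/5
((¬α ∨ (α ∨ γ)) ∨ (β ↔ γ)) ∨ (((γ ↔ γ) → (γ → γ)) → (¬α ↔ ((γ → γ) → β))) = 1 ∨ 2/5 = 1
¬(((¬α ∨ (α ∨ γ)) ∨ (β ↔ γ)) ∨ (((γ ↔ γ) → (γ → γ)) → (¬α ↔ ((γ → γ) → β)))) = ¬1 = 0
β ↔ α = 4/5 ↔ 4/5 = 1
(β ↔ α) ↔ γ = 1 ↔ 4/5 = 4/5
γ ↔ β = 4/5 ↔ 4/5 = 1
(γ ↔ β) → α = 1 → 4/5 = 4/5
((β ↔ α) ↔ γ) ∨ ((γ ↔ β) → α) = 4/5 ∨ 4/5 = 4/5
α ↔ γ = 4/5 ↔ 4/5 = 1
(α ↔ γ) → β = 1 → 4/5 = 4/5
α → ((α ↔ γ) → β) = 4/5 → 4/5 = 1
(((β ↔ α) ↔ γ) ∨ ((γ ↔ β) → α)) ↔ (α → ((α ↔ γ) → β)) = 4/5 ↔ 1 = 4/5
¬((((β ↔ α) ↔ γ) ∨ ((γ ↔ β) → α)) ↔ (α → ((α ↔ γ) → β))) = ¬4/5 = 1/5
¬(((¬α ∨ (α ∨ γ)) ∨ (β ↔ γ)) ∨ (((γ ↔ γ) → (γ → γ)) → (¬α ↔ ((γ → γ) → β)))) ↔ ¬((((β ↔ α) ↔ γ) ∨ ((γ ↔ β) → α)) ↔ (α → ((α ↔ γ) → β))) = 0 ↔ 1/5 = 4/5

4/5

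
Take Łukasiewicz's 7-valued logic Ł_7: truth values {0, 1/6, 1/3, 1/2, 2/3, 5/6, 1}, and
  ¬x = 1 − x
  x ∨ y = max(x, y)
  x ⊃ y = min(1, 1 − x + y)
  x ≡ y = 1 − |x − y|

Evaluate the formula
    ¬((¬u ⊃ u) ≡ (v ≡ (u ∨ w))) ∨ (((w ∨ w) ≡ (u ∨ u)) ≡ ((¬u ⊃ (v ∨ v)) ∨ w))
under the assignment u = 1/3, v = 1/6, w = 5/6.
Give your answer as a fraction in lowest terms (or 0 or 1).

¬u = ¬1/3 = 2/3
¬u ⊃ u = 2/3 ⊃ 1/3 = 2/3
u ∨ w = 1/3 ∨ 5/6 = 5/6
v ≡ (u ∨ w) = 1/6 ≡ 5/6 = 1/3
(¬u ⊃ u) ≡ (v ≡ (u ∨ w)) = 2/3 ≡ 1/3 = 2/3
¬((¬u ⊃ u) ≡ (v ≡ (u ∨ w))) = ¬2/3 = 1/3
w ∨ w = 5/6 ∨ 5/6 = 5/6
u ∨ u = 1/3 ∨ 1/3 = 1/3
(w ∨ w) ≡ (u ∨ u) = 5/6 ≡ 1/3 = 1/2
¬u = ¬1/3 = 2/3
v ∨ v = 1/6 ∨ 1/6 = 1/6
¬u ⊃ (v ∨ v) = 2/3 ⊃ 1/6 = 1/2
(¬u ⊃ (v ∨ v)) ∨ w = 1/2 ∨ 5/6 = 5/6
((w ∨ w) ≡ (u ∨ u)) ≡ ((¬u ⊃ (v ∨ v)) ∨ w) = 1/2 ≡ 5/6 = 2/3
¬((¬u ⊃ u) ≡ (v ≡ (u ∨ w))) ∨ (((w ∨ w) ≡ (u ∨ u)) ≡ ((¬u ⊃ (v ∨ v)) ∨ w)) = 1/3 ∨ 2/3 = 2/3

2/3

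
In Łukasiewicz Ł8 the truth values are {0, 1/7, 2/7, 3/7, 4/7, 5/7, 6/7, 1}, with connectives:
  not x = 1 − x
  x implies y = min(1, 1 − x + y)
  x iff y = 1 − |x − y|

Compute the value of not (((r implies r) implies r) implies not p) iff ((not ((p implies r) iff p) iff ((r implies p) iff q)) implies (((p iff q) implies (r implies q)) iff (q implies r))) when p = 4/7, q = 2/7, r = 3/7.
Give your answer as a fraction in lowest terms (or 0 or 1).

r implies r = 3/7 implies 3/7 = 1
(r implies r) implies r = 1 implies 3/7 = 3/7
not p = not 4/7 = 3/7
((r implies r) implies r) implies not p = 3/7 implies 3/7 = 1
not (((r implies r) implies r) implies not p) = not 1 = 0
p implies r = 4/7 implies 3/7 = 6/7
(p implies r) iff p = 6/7 iff 4/7 = 5/7
not ((p implies r) iff p) = not 5/7 = 2/7
r implies p = 3/7 implies 4/7 = 1
(r implies p) iff q = 1 iff 2/7 = 2/7
not ((p implies r) iff p) iff ((r implies p) iff q) = 2/7 iff 2/7 = 1
p iff q = 4/7 iff 2/7 = 5/7
r implies q = 3/7 implies 2/7 = 6/7
(p iff q) implies (r implies q) = 5/7 implies 6/7 = 1
q implies r = 2/7 implies 3/7 = 1
((p iff q) implies (r implies q)) iff (q implies r) = 1 iff 1 = 1
(not ((p implies r) iff p) iff ((r implies p) iff q)) implies (((p iff q) implies (r implies q)) iff (q implies r)) = 1 implies 1 = 1
not (((r implies r) implies r) implies not p) iff ((not ((p implies r) iff p) iff ((r implies p) iff q)) implies (((p iff q) implies (r implies q)) iff (q implies r))) = 0 iff 1 = 0

0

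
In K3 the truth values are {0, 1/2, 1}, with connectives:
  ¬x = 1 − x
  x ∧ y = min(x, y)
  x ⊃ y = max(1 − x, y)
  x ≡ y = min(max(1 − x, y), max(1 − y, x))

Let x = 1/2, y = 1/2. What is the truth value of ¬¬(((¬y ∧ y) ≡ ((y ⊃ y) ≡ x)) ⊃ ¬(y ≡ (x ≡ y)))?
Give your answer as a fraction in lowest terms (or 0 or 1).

1/2

¬y = ¬1/2 = 1/2
¬y ∧ y = 1/2 ∧ 1/2 = 1/2
y ⊃ y = 1/2 ⊃ 1/2 = 1/2
(y ⊃ y) ≡ x = 1/2 ≡ 1/2 = 1/2
(¬y ∧ y) ≡ ((y ⊃ y) ≡ x) = 1/2 ≡ 1/2 = 1/2
x ≡ y = 1/2 ≡ 1/2 = 1/2
y ≡ (x ≡ y) = 1/2 ≡ 1/2 = 1/2
¬(y ≡ (x ≡ y)) = ¬1/2 = 1/2
((¬y ∧ y) ≡ ((y ⊃ y) ≡ x)) ⊃ ¬(y ≡ (x ≡ y)) = 1/2 ⊃ 1/2 = 1/2
¬(((¬y ∧ y) ≡ ((y ⊃ y) ≡ x)) ⊃ ¬(y ≡ (x ≡ y))) = ¬1/2 = 1/2
¬¬(((¬y ∧ y) ≡ ((y ⊃ y) ≡ x)) ⊃ ¬(y ≡ (x ≡ y))) = ¬1/2 = 1/2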